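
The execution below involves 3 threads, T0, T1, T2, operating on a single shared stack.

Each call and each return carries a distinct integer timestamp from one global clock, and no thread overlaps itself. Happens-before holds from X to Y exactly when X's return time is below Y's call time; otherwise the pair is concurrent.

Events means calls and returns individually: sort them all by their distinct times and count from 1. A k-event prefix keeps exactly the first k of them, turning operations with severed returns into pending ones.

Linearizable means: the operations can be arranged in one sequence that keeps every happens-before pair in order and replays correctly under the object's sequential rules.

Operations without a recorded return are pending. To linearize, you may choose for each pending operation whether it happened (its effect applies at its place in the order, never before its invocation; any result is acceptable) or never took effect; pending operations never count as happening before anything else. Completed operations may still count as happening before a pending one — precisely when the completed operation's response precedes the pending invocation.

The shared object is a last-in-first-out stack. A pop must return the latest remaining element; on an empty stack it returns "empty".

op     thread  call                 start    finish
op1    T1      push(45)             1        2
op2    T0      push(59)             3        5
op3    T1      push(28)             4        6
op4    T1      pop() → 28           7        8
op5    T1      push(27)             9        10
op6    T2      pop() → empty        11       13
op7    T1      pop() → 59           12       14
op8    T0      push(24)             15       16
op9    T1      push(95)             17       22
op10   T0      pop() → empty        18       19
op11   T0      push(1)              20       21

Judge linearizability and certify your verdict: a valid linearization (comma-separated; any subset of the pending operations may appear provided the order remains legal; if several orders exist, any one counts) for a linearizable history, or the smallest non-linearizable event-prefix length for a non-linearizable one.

cut after 12 events: linearizable; cut after 13 events (op6 responds, time 13): not linearizable
all 2 real-time-respecting orders fail — 6 completed stack operations, no legal replay
including or dropping the 1 pending operation (op7) in any combination fails
e.g. op1, op2, op3, op4, op5, op6 (pending dropped): illegal at step 6, since op6 pop() → empty cannot apply there
e.g. op1, op3, op2, op4, op5, op6 (pending dropped): illegal at step 4, since op4 pop() → 28 cannot apply there

not linearizable — minimal violating prefix: 13 events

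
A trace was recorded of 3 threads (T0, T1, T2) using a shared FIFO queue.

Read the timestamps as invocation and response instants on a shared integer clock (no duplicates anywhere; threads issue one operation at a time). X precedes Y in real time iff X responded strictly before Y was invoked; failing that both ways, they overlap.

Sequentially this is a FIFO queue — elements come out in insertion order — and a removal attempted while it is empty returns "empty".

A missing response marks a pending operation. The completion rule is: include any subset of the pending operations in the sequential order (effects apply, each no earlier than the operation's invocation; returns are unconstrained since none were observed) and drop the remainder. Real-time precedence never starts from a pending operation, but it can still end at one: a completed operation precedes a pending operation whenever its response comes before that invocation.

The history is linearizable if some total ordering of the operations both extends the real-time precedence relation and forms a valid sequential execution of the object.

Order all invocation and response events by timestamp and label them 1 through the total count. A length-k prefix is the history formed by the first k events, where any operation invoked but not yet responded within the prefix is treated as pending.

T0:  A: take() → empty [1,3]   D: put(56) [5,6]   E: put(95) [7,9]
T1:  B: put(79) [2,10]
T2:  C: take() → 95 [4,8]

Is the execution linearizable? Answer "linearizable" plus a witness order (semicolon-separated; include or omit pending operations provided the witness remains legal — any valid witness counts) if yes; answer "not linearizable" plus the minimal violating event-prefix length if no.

not linearizable — minimal violating prefix: 8 events

prefix check: 1..7 passes, 1..8 fails once C's time-8 response joins
3 completed operations, 2 real-time-consistent orders — every FIFO queue replay fails
no completion choice of the 2 pending operations (B, E) rescues it — every subset was tried
for example A, C, D (pending dropped) fails at step 2: C take() → 95 is not legal there
for example A, D, C (pending dropped) fails at step 3: C take() → 95 is not legal there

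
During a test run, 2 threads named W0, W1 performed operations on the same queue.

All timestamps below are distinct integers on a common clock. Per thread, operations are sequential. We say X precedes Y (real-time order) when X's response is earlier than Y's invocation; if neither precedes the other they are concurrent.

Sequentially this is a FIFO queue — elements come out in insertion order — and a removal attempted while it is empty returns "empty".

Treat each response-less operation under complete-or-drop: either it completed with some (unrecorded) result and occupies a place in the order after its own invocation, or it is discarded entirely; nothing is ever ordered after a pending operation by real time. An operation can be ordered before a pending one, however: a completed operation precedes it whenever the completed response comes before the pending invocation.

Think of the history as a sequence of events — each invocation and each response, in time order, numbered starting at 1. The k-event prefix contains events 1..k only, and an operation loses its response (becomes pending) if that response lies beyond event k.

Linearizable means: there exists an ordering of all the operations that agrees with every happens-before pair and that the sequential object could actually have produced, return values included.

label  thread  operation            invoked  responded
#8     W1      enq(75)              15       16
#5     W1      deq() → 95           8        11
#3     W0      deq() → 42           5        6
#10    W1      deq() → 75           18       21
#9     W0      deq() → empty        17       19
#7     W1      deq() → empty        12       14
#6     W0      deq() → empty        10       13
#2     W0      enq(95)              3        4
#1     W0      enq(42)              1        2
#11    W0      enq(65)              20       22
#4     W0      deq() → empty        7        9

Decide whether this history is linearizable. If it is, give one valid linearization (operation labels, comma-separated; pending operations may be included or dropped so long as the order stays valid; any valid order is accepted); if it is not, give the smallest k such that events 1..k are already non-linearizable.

linearizable — witness: #1, #2, #3, #5, #4, #6, #7, #8, #10, #9, #11

after step 1 (#1 enq(42)): queue <42>
after step 2 (#2 enq(95)): queue <42,95>
after step 3 (#3 deq() → 42): queue <95>
after step 4 (#5 deq() → 95): queue <>
after step 5 (#4 deq() → empty): queue <>
after step 6 (#6 deq() → empty): queue <>
after step 7 (#7 deq() → empty): queue <>
after step 8 (#8 enq(75)): queue <75>
after step 9 (#10 deq() → 75): queue <>
after step 10 (#9 deq() → empty): queue <>
after step 11 (#11 enq(65)): queue <65>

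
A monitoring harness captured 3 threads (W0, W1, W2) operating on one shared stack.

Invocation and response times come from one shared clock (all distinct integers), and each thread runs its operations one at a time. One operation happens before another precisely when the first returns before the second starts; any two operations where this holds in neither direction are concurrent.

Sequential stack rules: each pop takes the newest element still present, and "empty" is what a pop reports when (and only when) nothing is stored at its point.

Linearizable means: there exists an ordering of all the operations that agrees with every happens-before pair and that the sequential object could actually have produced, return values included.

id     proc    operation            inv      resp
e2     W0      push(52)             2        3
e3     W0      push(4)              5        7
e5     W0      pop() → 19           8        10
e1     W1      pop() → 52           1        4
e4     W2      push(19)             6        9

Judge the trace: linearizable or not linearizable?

linearizable

witness order: e2, e1, e3, e4, e5
step 1: e2 push(52) — stack <52>
step 2: e1 pop() → 52 — stack <>
step 3: e3 push(4) — stack <4>
step 4: e4 push(19) — stack <4,19>
step 5: e5 pop() → 19 — stack <4>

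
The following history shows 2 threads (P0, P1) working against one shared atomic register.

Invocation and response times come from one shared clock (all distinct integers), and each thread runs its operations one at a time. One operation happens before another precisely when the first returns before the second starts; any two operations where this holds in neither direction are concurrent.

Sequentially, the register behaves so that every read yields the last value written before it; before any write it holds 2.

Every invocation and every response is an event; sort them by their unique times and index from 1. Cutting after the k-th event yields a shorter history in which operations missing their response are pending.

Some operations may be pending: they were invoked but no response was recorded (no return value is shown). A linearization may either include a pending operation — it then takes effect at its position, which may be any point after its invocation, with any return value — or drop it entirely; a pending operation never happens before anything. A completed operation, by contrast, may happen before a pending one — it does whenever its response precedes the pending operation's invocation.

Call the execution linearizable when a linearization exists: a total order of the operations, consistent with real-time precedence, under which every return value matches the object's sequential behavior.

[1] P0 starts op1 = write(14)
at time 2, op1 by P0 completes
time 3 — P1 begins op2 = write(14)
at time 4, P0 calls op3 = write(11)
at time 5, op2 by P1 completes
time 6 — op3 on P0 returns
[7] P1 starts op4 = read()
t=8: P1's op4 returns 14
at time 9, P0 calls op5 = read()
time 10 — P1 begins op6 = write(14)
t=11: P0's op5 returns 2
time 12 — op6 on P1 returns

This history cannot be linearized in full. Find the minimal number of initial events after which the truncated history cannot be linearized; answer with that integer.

events 1..10 are still linearizable — one witness is op1, op3, op2, op4:
after step 1 (op1 write(14)): value 14
after step 2 (op3 write(11)): value 11
after step 3 (op2 write(14)): value 14
after step 4 (op4 read() → 14): value 14
once event 11 joins (op5's response, time 11), exhaustive search finds no witness
including or dropping the 1 pending operation (op6) in any combination fails
take op1, op2, op3, op4, op5 (pending dropped): step 4 already fails, because op4 read() → 14 cannot occur there
take op1, op3, op2, op4, op5 (pending dropped): step 5 already fails, because op5 read() → 2 cannot occur there

11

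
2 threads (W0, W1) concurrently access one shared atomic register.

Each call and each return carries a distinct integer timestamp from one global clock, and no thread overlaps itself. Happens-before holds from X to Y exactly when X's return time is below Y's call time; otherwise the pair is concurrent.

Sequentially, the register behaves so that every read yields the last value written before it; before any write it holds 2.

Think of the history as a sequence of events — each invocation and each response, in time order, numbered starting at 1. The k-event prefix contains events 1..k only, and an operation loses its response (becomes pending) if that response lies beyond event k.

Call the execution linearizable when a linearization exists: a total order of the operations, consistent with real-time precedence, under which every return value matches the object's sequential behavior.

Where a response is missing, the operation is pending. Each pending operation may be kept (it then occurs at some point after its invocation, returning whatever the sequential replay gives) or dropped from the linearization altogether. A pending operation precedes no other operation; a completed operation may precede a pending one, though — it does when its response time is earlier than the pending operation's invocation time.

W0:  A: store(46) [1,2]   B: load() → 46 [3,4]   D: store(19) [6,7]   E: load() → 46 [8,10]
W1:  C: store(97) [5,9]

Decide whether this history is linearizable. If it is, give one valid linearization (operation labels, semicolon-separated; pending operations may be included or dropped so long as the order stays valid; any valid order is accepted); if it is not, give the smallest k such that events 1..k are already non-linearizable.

not linearizable — minimal violating prefix: 10 events

cut after 9 events: linearizable; cut after 10 events (E responds, time 10): not linearizable
all 3 real-time-respecting orders fail — 5 completed atomic register operations, no legal replay
e.g. A, B, C, D, E: illegal at step 5, since E load() → 46 cannot apply there
e.g. A, B, D, C, E: illegal at step 5, since E load() → 46 cannot apply there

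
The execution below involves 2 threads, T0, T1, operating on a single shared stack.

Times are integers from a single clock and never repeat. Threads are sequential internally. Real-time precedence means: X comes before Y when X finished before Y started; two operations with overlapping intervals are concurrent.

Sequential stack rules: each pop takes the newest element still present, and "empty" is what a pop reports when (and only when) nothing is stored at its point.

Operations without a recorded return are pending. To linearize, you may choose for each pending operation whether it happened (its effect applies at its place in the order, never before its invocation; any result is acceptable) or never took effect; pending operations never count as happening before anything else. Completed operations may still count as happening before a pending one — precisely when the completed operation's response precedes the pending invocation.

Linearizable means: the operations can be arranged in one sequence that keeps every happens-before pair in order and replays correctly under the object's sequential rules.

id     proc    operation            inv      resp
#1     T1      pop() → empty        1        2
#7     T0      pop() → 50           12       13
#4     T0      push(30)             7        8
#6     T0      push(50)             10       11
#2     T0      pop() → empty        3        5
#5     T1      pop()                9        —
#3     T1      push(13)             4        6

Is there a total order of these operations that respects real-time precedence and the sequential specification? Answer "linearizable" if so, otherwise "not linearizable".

witness order: #1, #2, #3, #4, #5, #6, #7
1. #1 pop() → empty, leaving stack <>
2. #2 pop() → empty, leaving stack <>
3. #3 push(13), leaving stack <13>
4. #4 push(30), leaving stack <13,30>
5. #5 pop() (pending, included), leaving stack <13>
6. #6 push(50), leaving stack <13,50>
7. #7 pop() → 50, leaving stack <13>

linearizable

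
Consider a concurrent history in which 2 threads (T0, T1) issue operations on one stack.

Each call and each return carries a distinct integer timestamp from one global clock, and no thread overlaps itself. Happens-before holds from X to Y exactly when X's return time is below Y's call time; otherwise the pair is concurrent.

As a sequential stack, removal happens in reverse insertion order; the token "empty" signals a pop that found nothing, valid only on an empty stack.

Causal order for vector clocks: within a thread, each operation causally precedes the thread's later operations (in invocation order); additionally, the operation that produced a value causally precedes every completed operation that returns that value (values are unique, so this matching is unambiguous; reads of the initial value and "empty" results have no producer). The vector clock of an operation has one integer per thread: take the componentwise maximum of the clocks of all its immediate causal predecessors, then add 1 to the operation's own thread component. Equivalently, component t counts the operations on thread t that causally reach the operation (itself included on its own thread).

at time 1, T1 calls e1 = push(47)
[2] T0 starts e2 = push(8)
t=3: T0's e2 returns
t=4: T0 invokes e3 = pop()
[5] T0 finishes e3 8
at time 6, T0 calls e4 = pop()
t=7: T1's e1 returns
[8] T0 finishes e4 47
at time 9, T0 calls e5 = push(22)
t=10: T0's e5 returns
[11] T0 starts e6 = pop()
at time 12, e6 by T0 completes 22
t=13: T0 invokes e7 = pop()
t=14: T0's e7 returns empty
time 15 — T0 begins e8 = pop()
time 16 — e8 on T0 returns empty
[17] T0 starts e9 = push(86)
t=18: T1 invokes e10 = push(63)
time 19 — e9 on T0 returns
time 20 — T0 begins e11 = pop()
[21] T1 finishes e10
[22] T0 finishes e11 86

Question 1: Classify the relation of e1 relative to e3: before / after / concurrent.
e1 spans [1,7], e3 spans [4,5]
the intervals overlap in both directions

concurrent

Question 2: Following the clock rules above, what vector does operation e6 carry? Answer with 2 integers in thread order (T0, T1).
root op e1, invoked 1: fresh clock plus T1's own tick → (0, 1)
root op e2, invoked 2: fresh clock plus T0's own tick → (1, 0)
e10 (invocation 18): componentwise max over VC(e1)=(0, 1), +1 at T1, giving (0, 2)
e3 (invocation 4): componentwise max over VC(e2)=(1, 0), +1 at T0, giving (2, 0)
e4 (invocation 6): componentwise max over VC(e1)=(0, 1), VC(e3)=(2, 0), +1 at T0, giving (3, 1)
e5 (invocation 9): componentwise max over VC(e4)=(3, 1), +1 at T0, giving (4, 1)
e6 (invocation 11): componentwise max over VC(e5)=(4, 1), +1 at T0, giving (5, 1)
e7 (invocation 13): componentwise max over VC(e6)=(5, 1), +1 at T0, giving (6, 1)
e8 (invocation 15): componentwise max over VC(e7)=(6, 1), +1 at T0, giving (7, 1)
e9 (invocation 17): componentwise max over VC(e8)=(7, 1), +1 at T0, giving (8, 1)
e11 (invocation 20): componentwise max over VC(e9)=(8, 1), +1 at T0, giving (9, 1)
target: VC(e6) = (5, 1)

(5, 1)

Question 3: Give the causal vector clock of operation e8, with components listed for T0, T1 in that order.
no predecessors for e1 (invoked 1): T1 increments from zero → (0, 1)
no predecessors for e2 (invoked 2): T0 increments from zero → (1, 0)
from VC(e1)=(0, 1), e10 (invoked 18) maxes components and bumps T1 → (0, 2)
from VC(e2)=(1, 0), e3 (invoked 4) maxes components and bumps T0 → (2, 0)
from VC(e1)=(0, 1), VC(e3)=(2, 0), e4 (invoked 6) maxes components and bumps T0 → (3, 1)
from VC(e4)=(3, 1), e5 (invoked 9) maxes components and bumps T0 → (4, 1)
from VC(e5)=(4, 1), e6 (invoked 11) maxes components and bumps T0 → (5, 1)
from VC(e6)=(5, 1), e7 (invoked 13) maxes components and bumps T0 → (6, 1)
from VC(e7)=(6, 1), e8 (invoked 15) maxes components and bumps T0 → (7, 1)
from VC(e8)=(7, 1), e9 (invoked 17) maxes components and bumps T0 → (8, 1)
from VC(e9)=(8, 1), e11 (invoked 20) maxes components and bumps T0 → (9, 1)
target: VC(e8) = (7, 1)

(7, 1)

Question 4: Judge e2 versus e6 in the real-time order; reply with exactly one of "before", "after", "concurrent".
e2 spans [2,3], e6 spans [11,12]
resp(e2)=3 < inv(e6)=11

before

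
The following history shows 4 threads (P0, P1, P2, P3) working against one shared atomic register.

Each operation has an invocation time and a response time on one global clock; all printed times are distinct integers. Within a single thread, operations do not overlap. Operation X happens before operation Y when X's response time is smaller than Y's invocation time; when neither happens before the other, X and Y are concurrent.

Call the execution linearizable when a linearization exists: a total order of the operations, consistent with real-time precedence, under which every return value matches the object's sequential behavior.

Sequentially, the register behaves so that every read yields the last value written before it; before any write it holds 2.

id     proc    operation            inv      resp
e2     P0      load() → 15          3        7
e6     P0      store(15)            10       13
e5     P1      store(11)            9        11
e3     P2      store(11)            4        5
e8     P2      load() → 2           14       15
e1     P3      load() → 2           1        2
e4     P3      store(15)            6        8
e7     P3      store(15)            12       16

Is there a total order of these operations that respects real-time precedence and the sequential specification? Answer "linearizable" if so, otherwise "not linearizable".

not linearizable

the violation lands at event 15, e8's response at time 15: events 1..14 linearize, events 1..15 do not
checked exhaustively: 6 real-time-consistent orders of 7 completed operations, zero legal atomic register replays
every completion of the 1 pending operation (e7) was checked; none linearizes
for example e1, e2, e3, e4, e5, e6, e8 (pending dropped) fails at step 2: e2 load() → 15 is not legal there
for example e1, e2, e3, e4, e6, e5, e8 (pending dropped) fails at step 2: e2 load() → 15 is not legal there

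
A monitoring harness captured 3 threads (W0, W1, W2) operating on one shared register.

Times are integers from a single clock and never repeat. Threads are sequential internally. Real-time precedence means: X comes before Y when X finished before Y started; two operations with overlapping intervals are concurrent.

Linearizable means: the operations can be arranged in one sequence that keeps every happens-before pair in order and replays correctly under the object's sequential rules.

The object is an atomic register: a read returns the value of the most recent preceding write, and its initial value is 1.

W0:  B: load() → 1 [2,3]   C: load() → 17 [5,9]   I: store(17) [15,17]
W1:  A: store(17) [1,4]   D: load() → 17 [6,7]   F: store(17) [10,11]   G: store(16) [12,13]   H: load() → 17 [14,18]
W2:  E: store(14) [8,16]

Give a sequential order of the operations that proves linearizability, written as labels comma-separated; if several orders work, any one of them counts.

1. B load() → 1, leaving value 1
2. A store(17), leaving value 17
3. C load() → 17, leaving value 17
4. D load() → 17, leaving value 17
5. E store(14), leaving value 14
6. F store(17), leaving value 17
7. G store(16), leaving value 16
8. I store(17), leaving value 17
9. H load() → 17, leaving value 17

B, A, C, D, E, F, G, I, H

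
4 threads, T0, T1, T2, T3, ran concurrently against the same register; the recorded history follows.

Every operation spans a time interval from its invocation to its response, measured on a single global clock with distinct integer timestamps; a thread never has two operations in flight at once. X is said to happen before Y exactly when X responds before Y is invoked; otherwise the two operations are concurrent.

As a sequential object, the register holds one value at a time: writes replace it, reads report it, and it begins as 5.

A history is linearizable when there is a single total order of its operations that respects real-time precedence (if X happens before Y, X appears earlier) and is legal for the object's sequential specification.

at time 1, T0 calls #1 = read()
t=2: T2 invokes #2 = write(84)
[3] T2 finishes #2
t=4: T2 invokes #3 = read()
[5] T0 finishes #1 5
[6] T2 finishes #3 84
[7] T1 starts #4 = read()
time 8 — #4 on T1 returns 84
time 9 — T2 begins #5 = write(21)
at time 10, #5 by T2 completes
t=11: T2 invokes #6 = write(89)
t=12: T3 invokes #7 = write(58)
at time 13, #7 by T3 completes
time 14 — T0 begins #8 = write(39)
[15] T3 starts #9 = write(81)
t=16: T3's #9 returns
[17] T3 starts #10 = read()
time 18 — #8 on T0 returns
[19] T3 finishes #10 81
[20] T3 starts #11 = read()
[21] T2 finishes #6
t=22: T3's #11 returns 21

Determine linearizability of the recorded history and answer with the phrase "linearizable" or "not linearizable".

not linearizable

through event 21 a valid linearization exists; event 22 (#11 responding at time 22) ends that
every one of the 54 real-time-consistent orders over 11 completed register ops fails the sequential spec
sample order #1, #2, #3, #4, #5, #6, #7, #8, #9, #10, #11 stalls at step 11 — #11 read() → 21 has no legal effect
sample order #1, #2, #3, #4, #5, #6, #7, #9, #8, #10, #11 stalls at step 10 — #10 read() → 81 has no legal effect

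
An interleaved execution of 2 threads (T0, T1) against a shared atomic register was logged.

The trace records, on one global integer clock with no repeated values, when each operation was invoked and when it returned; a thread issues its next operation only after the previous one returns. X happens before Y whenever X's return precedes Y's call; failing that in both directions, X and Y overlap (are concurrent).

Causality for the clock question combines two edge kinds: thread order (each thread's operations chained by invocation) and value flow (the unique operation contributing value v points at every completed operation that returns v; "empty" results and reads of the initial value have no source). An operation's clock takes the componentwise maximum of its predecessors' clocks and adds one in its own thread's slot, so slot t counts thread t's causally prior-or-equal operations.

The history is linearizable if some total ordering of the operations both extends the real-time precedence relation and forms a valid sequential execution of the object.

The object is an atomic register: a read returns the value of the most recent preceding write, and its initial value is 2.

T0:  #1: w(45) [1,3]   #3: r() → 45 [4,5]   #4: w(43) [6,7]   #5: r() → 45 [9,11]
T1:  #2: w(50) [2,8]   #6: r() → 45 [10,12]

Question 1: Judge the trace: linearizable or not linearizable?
the violation lands at event 11, #5's response at time 11: events 1..10 linearize, events 1..11 do not
every one of the 4 real-time-consistent orders over 5 completed atomic register ops fails the sequential spec
no completion choice of the 1 pending operation (#6) rescues it — every subset was tried
sample order #1, #2, #3, #4, #5 (pending dropped) stalls at step 3 — #3 r() → 45 has no legal effect
sample order #1, #3, #2, #4, #5 (pending dropped) stalls at step 5 — #5 r() → 45 has no legal effect

not linearizable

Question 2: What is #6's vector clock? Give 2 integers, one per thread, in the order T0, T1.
VC(#2, invoked at 2): no causal predecessors; +1 on T1 → (0, 1)
VC(#1, invoked at 1): no causal predecessors; +1 on T0 → (1, 0)
invoked at 4, #3 merges VC(#1)=(1, 0) and bumps T0's slot → (2, 0)
invoked at 10, #6 merges VC(#1)=(1, 0), VC(#2)=(0, 1) and bumps T1's slot → (1, 2)
invoked at 6, #4 merges VC(#3)=(2, 0) and bumps T0's slot → (3, 0)
invoked at 9, #5 merges VC(#1)=(1, 0), VC(#4)=(3, 0) and bumps T0's slot → (4, 0)
target: VC(#6) = (1, 2)

(1, 2)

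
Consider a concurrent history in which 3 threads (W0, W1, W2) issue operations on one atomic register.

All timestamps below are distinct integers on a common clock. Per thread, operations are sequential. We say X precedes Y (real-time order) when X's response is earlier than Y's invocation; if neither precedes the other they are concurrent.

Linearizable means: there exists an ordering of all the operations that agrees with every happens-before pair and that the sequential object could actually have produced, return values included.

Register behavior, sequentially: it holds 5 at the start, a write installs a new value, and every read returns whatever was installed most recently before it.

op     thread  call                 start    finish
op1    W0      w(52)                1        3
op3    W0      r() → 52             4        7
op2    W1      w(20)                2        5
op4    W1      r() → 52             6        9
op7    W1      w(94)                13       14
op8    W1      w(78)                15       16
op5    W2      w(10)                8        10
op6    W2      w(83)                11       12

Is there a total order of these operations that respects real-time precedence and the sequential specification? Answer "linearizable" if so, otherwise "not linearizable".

a witness: op2, op1, op3, op4, op5, op6, op7, op8
step 1: op2 w(20) — value 20
step 2: op1 w(52) — value 52
step 3: op3 r() → 52 — value 52
step 4: op4 r() → 52 — value 52
step 5: op5 w(10) — value 10
step 6: op6 w(83) — value 83
step 7: op7 w(94) — value 94
step 8: op8 w(78) — value 78

linearizable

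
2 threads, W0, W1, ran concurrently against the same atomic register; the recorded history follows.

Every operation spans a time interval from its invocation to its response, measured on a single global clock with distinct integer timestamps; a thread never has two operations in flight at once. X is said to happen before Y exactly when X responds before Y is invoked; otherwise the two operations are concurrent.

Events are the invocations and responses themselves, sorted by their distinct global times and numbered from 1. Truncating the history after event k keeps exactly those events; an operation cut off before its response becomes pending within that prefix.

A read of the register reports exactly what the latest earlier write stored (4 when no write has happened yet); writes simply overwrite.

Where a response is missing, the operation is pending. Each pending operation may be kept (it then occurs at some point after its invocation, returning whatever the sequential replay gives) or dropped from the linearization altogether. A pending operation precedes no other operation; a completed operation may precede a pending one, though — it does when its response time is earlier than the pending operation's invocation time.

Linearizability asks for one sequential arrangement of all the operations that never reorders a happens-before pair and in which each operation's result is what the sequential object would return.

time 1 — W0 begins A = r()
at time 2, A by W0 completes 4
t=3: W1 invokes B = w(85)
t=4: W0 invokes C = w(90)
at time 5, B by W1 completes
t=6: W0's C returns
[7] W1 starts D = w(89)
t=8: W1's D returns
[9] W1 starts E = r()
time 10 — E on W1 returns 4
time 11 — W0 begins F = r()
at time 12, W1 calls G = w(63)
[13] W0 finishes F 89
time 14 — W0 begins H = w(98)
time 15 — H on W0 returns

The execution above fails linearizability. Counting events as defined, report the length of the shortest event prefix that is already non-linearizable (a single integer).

10

events 1..9 are linearizable, e.g. via A, B, C, D:
step 1: A r() → 4 — value 4
step 2: B w(85) — value 85
step 3: C w(90) — value 90
step 4: D w(89) — value 89
adding event 10 (E responds at 10) leaves no legal real-time order
sample order A, B, C, D, E stalls at step 5 — E r() → 4 has no legal effect
sample order A, C, B, D, E stalls at step 5 — E r() → 4 has no legal effect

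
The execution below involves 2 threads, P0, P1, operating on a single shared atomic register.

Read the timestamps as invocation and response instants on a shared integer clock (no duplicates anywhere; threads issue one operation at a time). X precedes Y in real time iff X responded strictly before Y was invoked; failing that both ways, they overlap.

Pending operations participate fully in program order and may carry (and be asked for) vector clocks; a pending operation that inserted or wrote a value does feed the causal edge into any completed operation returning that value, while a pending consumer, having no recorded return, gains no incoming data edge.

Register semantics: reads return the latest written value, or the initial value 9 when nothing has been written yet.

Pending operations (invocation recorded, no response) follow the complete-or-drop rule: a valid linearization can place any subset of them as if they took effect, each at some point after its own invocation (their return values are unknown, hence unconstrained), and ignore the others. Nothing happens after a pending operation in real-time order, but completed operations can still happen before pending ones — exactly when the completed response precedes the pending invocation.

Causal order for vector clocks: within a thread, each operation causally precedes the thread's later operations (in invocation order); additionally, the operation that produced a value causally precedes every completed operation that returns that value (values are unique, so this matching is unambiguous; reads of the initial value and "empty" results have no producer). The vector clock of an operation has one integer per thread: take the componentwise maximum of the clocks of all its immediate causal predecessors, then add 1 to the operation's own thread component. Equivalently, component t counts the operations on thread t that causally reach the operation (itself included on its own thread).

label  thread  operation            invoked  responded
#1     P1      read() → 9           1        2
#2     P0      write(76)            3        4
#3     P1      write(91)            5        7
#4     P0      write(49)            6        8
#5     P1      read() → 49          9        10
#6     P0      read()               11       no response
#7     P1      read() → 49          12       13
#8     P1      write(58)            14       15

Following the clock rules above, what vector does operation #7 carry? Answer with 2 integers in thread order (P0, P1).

(2, 4)

#1 (invocation 1): nothing precedes it; P1's component alone gives (0, 1)
#2 (invocation 3): nothing precedes it; P0's component alone gives (1, 0)
invoked at 5, #3 merges VC(#1)=(0, 1) and bumps P1's slot → (0, 2)
invoked at 6, #4 merges VC(#2)=(1, 0) and bumps P0's slot → (2, 0)
invoked at 11, #6 merges VC(#4)=(2, 0) and bumps P0's slot → (3, 0)
invoked at 9, #5 merges VC(#3)=(0, 2), VC(#4)=(2, 0) and bumps P1's slot → (2, 3)
invoked at 12, #7 merges VC(#4)=(2, 0), VC(#5)=(2, 3) and bumps P1's slot → (2, 4)
invoked at 14, #8 merges VC(#7)=(2, 4) and bumps P1's slot → (2, 5)
target: VC(#7) = (2, 4)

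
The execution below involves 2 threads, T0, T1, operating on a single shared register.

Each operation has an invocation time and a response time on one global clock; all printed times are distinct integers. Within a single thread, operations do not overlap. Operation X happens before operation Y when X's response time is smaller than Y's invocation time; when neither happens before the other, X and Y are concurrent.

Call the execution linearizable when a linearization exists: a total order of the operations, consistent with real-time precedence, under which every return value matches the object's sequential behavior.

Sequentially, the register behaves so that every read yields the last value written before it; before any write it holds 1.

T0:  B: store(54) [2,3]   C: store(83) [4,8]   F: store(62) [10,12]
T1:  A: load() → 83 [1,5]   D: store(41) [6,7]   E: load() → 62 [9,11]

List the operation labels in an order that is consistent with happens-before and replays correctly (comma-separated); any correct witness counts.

B, C, A, D, F, E

step 1: B store(54) — value 54
step 2: C store(83) — value 83
step 3: A load() → 83 — value 83
step 4: D store(41) — value 41
step 5: F store(62) — value 62
step 6: E load() → 62 — value 62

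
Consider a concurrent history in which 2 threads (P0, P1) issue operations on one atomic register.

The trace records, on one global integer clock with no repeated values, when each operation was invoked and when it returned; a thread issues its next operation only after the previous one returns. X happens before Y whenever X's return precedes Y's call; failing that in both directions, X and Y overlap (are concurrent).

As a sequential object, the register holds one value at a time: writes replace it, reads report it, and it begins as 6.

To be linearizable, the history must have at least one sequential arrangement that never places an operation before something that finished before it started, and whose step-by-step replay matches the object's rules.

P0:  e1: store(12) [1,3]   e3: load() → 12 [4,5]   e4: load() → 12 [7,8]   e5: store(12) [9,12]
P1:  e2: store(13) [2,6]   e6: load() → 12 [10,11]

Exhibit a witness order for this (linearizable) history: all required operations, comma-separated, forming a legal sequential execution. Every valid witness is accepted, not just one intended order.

after step 1 (e2 store(13)): value 13
after step 2 (e1 store(12)): value 12
after step 3 (e3 load() → 12): value 12
after step 4 (e4 load() → 12): value 12
after step 5 (e5 store(12)): value 12
after step 6 (e6 load() → 12): value 12

e2, e1, e3, e4, e5, e6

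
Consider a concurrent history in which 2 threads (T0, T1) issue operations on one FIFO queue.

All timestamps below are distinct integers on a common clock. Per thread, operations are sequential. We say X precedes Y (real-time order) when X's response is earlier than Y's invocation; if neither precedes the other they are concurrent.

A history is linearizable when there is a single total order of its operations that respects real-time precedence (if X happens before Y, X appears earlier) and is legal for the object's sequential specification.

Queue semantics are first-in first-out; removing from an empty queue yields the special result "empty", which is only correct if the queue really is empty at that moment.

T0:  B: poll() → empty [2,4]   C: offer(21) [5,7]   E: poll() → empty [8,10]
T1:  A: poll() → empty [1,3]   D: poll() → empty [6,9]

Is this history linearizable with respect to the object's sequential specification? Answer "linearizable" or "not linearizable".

not linearizable

already the first 10 events (up to E's response at time 10) admit no linearization; the first 9 still do
6 orders of the 5 completed FIFO queue ops respect real time; none is legal
for example A, B, C, D, E fails at step 4: D poll() → empty is not legal there
for example A, B, C, E, D fails at step 4: E poll() → empty is not legal there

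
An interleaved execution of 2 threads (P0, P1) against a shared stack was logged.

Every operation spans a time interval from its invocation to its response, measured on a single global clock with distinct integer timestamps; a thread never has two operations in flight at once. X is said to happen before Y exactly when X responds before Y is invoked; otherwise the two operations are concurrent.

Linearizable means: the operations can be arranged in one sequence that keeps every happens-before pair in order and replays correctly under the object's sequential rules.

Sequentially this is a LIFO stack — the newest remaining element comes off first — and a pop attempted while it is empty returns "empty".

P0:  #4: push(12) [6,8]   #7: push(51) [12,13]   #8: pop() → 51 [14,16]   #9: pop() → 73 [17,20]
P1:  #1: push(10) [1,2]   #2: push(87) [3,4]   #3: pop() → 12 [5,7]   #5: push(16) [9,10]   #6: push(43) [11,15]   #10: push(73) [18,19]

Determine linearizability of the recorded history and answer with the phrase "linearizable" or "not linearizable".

witness order: #1, #2, #4, #3, #5, #6, #7, #8, #10, #9
after step 1 (#1 push(10)): stack <10>
after step 2 (#2 push(87)): stack <10,87>
after step 3 (#4 push(12)): stack <10,87,12>
after step 4 (#3 pop() → 12): stack <10,87>
after step 5 (#5 push(16)): stack <10,87,16>
after step 6 (#6 push(43)): stack <10,87,16,43>
after step 7 (#7 push(51)): stack <10,87,16,43,51>
after step 8 (#8 pop() → 51): stack <10,87,16,43>
after step 9 (#10 push(73)): stack <10,87,16,43,73>
after step 10 (#9 pop() → 73): stack <10,87,16,43>

linearizable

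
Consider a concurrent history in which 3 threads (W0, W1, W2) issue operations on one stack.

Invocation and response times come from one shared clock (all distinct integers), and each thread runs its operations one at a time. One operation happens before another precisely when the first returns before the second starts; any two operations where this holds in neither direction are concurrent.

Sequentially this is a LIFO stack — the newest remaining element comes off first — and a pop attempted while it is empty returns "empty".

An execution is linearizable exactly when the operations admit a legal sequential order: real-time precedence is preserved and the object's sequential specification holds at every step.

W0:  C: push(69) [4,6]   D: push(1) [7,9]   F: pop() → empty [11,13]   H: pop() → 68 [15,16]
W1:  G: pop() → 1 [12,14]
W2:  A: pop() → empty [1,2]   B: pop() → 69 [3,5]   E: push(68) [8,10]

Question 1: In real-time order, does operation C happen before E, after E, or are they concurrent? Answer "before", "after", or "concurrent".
Answer: before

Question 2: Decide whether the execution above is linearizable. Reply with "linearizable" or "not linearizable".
the violation lands at event 13, F's response at time 13: events 1..12 linearize, events 1..13 do not
6 completed operations, 4 real-time-consistent orders — every stack replay fails
every completion of the 1 pending operation (G) was checked; none linearizes
for example A, B, C, D, E, F (pending dropped) fails at step 2: B pop() → 69 is not legal there
for example A, B, C, E, D, F (pending dropped) fails at step 2: B pop() → 69 is not legal there

not linearizable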